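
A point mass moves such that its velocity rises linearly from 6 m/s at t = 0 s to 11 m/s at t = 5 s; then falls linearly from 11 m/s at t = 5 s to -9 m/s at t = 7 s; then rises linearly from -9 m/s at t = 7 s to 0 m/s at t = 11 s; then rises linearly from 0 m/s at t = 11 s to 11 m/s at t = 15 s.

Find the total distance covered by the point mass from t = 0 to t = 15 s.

92.6 m

Distance (not displacement) is the total path length: add the absolute areas under v-t.
0–5 s: |½(6 + 11)(5)| = 42.5 m
5–7 s: v = 0 at t = 6.1 s; triangle areas 6.05 + 4.05 = 10.1 m
7–11 s: |½(-9 + 0)(4)| = 18 m
11–15 s: |½(0 + 11)(4)| = 22 m
Total distance = 92.6 m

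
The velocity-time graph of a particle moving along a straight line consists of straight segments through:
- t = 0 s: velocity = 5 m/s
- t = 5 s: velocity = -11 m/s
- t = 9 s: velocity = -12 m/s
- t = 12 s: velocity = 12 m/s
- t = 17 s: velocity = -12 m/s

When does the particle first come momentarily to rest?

t = 1.5625 s

v changes sign on 0–5 s (from 5 to -11); the graph is linear there, so v = 0 at t = 0 + (-5)·(5 − 0)/(-11 − 5) = 1.5625 s.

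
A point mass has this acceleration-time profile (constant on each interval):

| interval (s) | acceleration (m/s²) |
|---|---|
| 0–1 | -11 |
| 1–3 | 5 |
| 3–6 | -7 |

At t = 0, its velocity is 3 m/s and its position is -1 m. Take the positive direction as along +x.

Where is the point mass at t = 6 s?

-35 m

On each constant-a segment, Δv = aΔt and Δx = v₀Δt + ½aΔt²; chain segment to segment.
0–1 s: v starts 3 m/s; Δx = 3·1 + ½·-11·1² = -2.5 m; v ends -8 m/s.
1–3 s: v starts -8 m/s; Δx = -8·2 + ½·5·2² = -6 m; v ends 2 m/s.
3–6 s: v starts 2 m/s; Δx = 2·3 + ½·-7·3² = -25.5 m; v ends -19 m/s.
x(6) = -1 + Σ Δx = -35 m.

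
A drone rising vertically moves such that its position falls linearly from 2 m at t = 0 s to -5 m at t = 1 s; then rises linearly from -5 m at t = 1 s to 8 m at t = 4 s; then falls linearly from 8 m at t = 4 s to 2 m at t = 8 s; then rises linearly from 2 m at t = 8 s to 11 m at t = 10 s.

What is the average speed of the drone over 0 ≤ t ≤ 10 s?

Average speed = (total path length)/(elapsed time); on a piecewise-linear x-t graph the path length is Σ|Δx|.
0–1 s: |Δx| = |-5 − 2| = 7 m
1–4 s: |Δx| = |8 − -5| = 13 m
4–8 s: |Δx| = |2 − 8| = 6 m
8–10 s: |Δx| = |11 − 2| = 9 m
Total path = 35 m; average speed = 35/10 = 3.5 m/s.

3.5 m/s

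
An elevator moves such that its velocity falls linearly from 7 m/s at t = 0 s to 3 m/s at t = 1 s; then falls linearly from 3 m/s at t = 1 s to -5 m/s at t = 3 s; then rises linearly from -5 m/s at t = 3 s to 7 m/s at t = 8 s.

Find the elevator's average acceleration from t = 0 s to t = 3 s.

-4 m/s²

Average acceleration = Δv/Δt = (-5 − 7)/(3 − 0) = -4 m/s².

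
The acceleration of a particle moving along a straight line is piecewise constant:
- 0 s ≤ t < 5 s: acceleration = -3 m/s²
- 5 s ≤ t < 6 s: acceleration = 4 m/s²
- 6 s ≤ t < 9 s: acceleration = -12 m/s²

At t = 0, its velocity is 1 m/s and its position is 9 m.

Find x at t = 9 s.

On each constant-a segment, Δv = aΔt and Δx = v₀Δt + ½aΔt²; chain segment to segment.
0–5 s: v starts 1 m/s; Δx = 1·5 + ½·-3·5² = -32.5 m; v ends -14 m/s.
5–6 s: v starts -14 m/s; Δx = -14·1 + ½·4·1² = -12 m; v ends -10 m/s.
6–9 s: v starts -10 m/s; Δx = -10·3 + ½·-12·3² = -84 m; v ends -46 m/s.
x(9) = 9 + Σ Δx = -119.5 m.

-119.5 m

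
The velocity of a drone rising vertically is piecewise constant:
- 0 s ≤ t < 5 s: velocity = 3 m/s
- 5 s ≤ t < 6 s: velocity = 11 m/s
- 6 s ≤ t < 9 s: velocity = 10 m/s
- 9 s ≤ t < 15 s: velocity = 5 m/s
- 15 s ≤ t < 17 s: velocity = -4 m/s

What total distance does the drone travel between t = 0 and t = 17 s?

Total distance travelled is ∫|v| dt — sum the magnitudes of each area piece.
0–5 s: |3| × 5 = 15 m
5–6 s: |11| × 1 = 11 m
6–9 s: |10| × 3 = 30 m
9–15 s: |5| × 6 = 30 m
15–17 s: |-4| × 2 = 8 m
Total distance = 94 m

94 m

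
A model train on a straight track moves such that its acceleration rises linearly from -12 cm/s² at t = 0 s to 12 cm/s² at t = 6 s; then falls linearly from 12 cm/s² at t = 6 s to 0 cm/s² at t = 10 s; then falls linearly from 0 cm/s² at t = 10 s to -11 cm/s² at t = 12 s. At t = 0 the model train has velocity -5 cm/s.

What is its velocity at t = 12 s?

8 cm/s

Δv equals the area under the a-t graph; then v = v₀ + Δv.
0–6 s: ½(-12 + 12)(6) = 0 cm/s
6–10 s: ½(12 + 0)(4) = 24 cm/s
10–12 s: ½(0 + -11)(2) = -11 cm/s
Δv = 13 cm/s, so v(12) = -5 + (13) = 8 cm/s.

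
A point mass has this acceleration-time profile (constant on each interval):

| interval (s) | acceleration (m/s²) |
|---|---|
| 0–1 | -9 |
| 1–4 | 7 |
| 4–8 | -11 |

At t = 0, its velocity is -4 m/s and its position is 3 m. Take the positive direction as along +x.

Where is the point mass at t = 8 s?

On each constant-a segment, Δv = aΔt and Δx = v₀Δt + ½aΔt²; chain segment to segment.
0–1 s: v starts -4 m/s; Δx = -4·1 + ½·-9·1² = -8.5 m; v ends -13 m/s.
1–4 s: v starts -13 m/s; Δx = -13·3 + ½·7·3² = -7.5 m; v ends 8 m/s.
4–8 s: v starts 8 m/s; Δx = 8·4 + ½·-11·4² = -56 m; v ends -36 m/s.
x(8) = 3 + Σ Δx = -69 m.

-69 m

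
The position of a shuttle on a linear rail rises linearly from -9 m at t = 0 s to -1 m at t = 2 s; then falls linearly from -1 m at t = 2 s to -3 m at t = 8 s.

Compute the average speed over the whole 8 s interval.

1.25 m/s

Average speed = (total path length)/(elapsed time); on a piecewise-linear x-t graph the path length is Σ|Δx|.
0–2 s: |Δx| = |-1 − -9| = 8 m
2–8 s: |Δx| = |-3 − -1| = 2 m
Total path = 10 m; average speed = 10/8 = 1.25 m/s.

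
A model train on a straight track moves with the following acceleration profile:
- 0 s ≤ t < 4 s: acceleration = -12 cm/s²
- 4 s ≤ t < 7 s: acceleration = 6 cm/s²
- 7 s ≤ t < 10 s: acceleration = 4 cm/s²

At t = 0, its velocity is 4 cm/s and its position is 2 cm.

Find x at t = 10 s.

On each constant-a segment, Δv = aΔt and Δx = v₀Δt + ½aΔt²; chain segment to segment.
0–4 s: v starts 4 cm/s; Δx = 4·4 + ½·-12·4² = -80 cm; v ends -44 cm/s.
4–7 s: v starts -44 cm/s; Δx = -44·3 + ½·6·3² = -105 cm; v ends -26 cm/s.
7–10 s: v starts -26 cm/s; Δx = -26·3 + ½·4·3² = -60 cm; v ends -14 cm/s.
x(10) = 2 + Σ Δx = -243 cm.

-243 cm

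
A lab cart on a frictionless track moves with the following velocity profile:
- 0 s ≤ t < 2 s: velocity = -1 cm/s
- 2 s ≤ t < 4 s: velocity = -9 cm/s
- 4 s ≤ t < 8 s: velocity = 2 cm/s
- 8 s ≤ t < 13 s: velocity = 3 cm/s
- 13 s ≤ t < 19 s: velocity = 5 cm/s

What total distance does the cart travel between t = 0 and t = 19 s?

Total distance travelled is ∫|v| dt — sum the magnitudes of each area piece.
0–2 s: |-1| × 2 = 2 cm
2–4 s: |-9| × 2 = 18 cm
4–8 s: |2| × 4 = 8 cm
8–13 s: |3| × 5 = 15 cm
13–19 s: |5| × 6 = 30 cm
Total distance = 73 cm

73 cm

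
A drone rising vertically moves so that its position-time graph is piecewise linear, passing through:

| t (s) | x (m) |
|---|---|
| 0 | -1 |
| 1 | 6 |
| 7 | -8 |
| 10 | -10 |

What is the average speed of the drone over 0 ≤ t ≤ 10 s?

2.3 m/s

Average speed = (total path length)/(elapsed time); on a piecewise-linear x-t graph the path length is Σ|Δx|.
0–1 s: |Δx| = |6 − -1| = 7 m
1–7 s: |Δx| = |-8 − 6| = 14 m
7–10 s: |Δx| = |-10 − -8| = 2 m
Total path = 23 m; average speed = 23/10 = 2.3 m/s.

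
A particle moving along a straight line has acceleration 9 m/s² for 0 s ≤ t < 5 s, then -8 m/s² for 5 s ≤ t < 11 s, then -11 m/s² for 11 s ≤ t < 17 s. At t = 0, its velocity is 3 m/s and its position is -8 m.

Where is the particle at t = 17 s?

65.5 m

On each constant-a segment, Δv = aΔt and Δx = v₀Δt + ½aΔt²; chain segment to segment.
0–5 s: v starts 3 m/s; Δx = 3·5 + ½·9·5² = 127.5 m; v ends 48 m/s.
5–11 s: v starts 48 m/s; Δx = 48·6 + ½·-8·6² = 144 m; v ends 0 m/s.
11–17 s: v starts 0 m/s; Δx = 0·6 + ½·-11·6² = -198 m; v ends -66 m/s.
x(17) = -8 + Σ Δx = 65.5 m.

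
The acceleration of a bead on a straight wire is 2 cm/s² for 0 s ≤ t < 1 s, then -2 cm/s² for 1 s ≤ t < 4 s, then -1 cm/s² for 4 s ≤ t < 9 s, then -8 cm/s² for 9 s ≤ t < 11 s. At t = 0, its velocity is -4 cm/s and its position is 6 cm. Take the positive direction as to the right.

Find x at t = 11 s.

-106.5 cm

On each constant-a segment, Δv = aΔt and Δx = v₀Δt + ½aΔt²; chain segment to segment.
0–1 s: v starts -4 cm/s; Δx = -4·1 + ½·2·1² = -3 cm; v ends -2 cm/s.
1–4 s: v starts -2 cm/s; Δx = -2·3 + ½·-2·3² = -15 cm; v ends -8 cm/s.
4–9 s: v starts -8 cm/s; Δx = -8·5 + ½·-1·5² = -52.5 cm; v ends -13 cm/s.
9–11 s: v starts -13 cm/s; Δx = -13·2 + ½·-8·2² = -42 cm; v ends -29 cm/s.
x(11) = 6 + Σ Δx = -106.5 cm.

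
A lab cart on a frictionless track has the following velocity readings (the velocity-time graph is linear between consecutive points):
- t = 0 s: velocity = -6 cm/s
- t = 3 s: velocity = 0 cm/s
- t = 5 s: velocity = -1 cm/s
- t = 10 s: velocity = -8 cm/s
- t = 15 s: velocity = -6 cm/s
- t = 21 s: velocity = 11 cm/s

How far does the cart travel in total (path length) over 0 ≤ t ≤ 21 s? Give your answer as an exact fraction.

3237/34 cm

Distance (not displacement) is the total path length: add the absolute areas under v-t.
0–3 s: |½(-6 + 0)(3)| = 9 cm
3–5 s: |½(0 + -1)(2)| = 1 cm
5–10 s: |½(-1 + -8)(5)| = 22.5 cm
10–15 s: |½(-8 + -6)(5)| = 35 cm
15–21 s: v = 0 at t = 291/17 s; triangle areas 108/17 + 363/17 = 471/17 cm
Total distance = 3237/34 cm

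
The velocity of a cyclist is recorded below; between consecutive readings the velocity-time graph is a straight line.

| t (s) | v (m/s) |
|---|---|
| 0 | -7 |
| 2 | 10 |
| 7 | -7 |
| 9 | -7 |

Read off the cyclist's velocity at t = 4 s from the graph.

3.2 m/s

On 2–7 s the graph is linear from 10 to -7 m/s: v(4) = 10 + (-7 − 10)·(4 − 2)/(7 − 2) = 3.2 m/s.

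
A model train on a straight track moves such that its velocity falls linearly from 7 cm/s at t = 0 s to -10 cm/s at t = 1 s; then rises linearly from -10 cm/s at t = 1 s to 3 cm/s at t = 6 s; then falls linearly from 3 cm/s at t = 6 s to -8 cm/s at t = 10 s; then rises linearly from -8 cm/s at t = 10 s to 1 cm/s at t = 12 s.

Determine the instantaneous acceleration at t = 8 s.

-2.75 cm/s²

Acceleration is the slope of the v-t graph on 6–10 s: (-8 − 3)/(10 − 6) = -2.75 cm/s².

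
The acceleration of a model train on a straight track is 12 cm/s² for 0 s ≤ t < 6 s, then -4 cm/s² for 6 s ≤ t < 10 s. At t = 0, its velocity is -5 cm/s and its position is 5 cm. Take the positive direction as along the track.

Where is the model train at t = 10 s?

On each constant-a segment, Δv = aΔt and Δx = v₀Δt + ½aΔt²; chain segment to segment.
0–6 s: v starts -5 cm/s; Δx = -5·6 + ½·12·6² = 186 cm; v ends 67 cm/s.
6–10 s: v starts 67 cm/s; Δx = 67·4 + ½·-4·4² = 236 cm; v ends 51 cm/s.
x(10) = 5 + Σ Δx = 427 cm.

427 cm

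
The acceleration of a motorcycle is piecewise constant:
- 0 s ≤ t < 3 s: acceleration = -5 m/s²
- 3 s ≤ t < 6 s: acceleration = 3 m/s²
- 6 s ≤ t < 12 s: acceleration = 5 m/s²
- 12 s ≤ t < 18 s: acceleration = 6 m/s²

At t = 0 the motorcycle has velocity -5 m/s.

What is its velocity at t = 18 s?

55 m/s

Δv equals the area under the a-t graph; then v = v₀ + Δv.
0–3 s: -5 × 3 = -15 m/s
3–6 s: 3 × 3 = 9 m/s
6–12 s: 5 × 6 = 30 m/s
12–18 s: 6 × 6 = 36 m/s
Δv = 60 m/s, so v(18) = -5 + (60) = 55 m/s.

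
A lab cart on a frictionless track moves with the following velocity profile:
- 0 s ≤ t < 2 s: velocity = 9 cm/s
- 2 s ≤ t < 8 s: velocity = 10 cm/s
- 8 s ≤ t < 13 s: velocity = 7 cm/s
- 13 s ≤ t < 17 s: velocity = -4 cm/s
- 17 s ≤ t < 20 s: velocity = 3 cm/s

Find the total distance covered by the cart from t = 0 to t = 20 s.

138 cm

Total distance travelled is ∫|v| dt — sum the magnitudes of each area piece.
0–2 s: |9| × 2 = 18 cm
2–8 s: |10| × 6 = 60 cm
8–13 s: |7| × 5 = 35 cm
13–17 s: |-4| × 4 = 16 cm
17–20 s: |3| × 3 = 9 cm
Total distance = 138 cm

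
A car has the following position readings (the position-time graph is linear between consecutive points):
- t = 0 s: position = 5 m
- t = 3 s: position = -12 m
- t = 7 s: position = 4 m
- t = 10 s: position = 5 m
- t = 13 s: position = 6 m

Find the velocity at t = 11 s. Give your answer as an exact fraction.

Velocity is the slope of the x-t graph on 10–13 s: (6 − 5)/(13 − 10) = 1/3 m/s.

1/3 m/s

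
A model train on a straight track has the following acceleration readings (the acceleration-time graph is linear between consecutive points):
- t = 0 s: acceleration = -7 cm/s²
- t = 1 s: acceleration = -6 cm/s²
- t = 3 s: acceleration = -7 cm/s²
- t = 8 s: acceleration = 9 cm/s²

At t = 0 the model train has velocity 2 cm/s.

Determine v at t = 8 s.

Δv equals the area under the a-t graph; then v = v₀ + Δv.
0–1 s: ½(-7 + -6)(1) = -6.5 cm/s
1–3 s: ½(-6 + -7)(2) = -13 cm/s
3–8 s: ½(-7 + 9)(5) = 5 cm/s
Δv = -14.5 cm/s, so v(8) = 2 + (-14.5) = -12.5 cm/s.

-12.5 cm/s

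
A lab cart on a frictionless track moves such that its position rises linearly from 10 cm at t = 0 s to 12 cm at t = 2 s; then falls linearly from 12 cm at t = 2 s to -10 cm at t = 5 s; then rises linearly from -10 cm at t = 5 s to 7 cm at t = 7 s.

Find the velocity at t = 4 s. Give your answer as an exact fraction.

Velocity is the slope of the x-t graph on 2–5 s: (-10 − 12)/(5 − 2) = -22/3 cm/s.

-22/3 cm/s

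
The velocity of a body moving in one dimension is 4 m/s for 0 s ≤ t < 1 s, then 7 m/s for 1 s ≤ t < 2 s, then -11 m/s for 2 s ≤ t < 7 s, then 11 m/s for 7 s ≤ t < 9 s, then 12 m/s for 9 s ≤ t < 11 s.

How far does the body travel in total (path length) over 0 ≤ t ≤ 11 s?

112 m

Total distance travelled is ∫|v| dt — sum the magnitudes of each area piece.
0–1 s: |4| × 1 = 4 m
1–2 s: |7| × 1 = 7 m
2–7 s: |-11| × 5 = 55 m
7–9 s: |11| × 2 = 22 m
9–11 s: |12| × 2 = 24 m
Total distance = 112 m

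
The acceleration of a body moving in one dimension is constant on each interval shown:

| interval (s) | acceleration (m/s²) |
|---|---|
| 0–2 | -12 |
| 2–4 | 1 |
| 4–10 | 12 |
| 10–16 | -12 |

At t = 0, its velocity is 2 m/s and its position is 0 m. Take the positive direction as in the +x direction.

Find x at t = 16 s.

On each constant-a segment, Δv = aΔt and Δx = v₀Δt + ½aΔt²; chain segment to segment.
0–2 s: v starts 2 m/s; Δx = 2·2 + ½·-12·2² = -20 m; v ends -22 m/s.
2–4 s: v starts -22 m/s; Δx = -22·2 + ½·1·2² = -42 m; v ends -20 m/s.
4–10 s: v starts -20 m/s; Δx = -20·6 + ½·12·6² = 96 m; v ends 52 m/s.
10–16 s: v starts 52 m/s; Δx = 52·6 + ½·-12·6² = 96 m; v ends -20 m/s.
x(16) = 0 + Σ Δx = 130 m.

130 m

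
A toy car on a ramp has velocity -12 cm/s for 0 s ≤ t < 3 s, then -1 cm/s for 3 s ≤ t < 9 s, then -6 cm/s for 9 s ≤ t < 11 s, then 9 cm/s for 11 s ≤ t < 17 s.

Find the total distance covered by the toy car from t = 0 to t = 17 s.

108 cm

Total distance travelled is ∫|v| dt — sum the magnitudes of each area piece.
0–3 s: |-12| × 3 = 36 cm
3–9 s: |-1| × 6 = 6 cm
9–11 s: |-6| × 2 = 12 cm
11–17 s: |9| × 6 = 54 cm
Total distance = 108 cm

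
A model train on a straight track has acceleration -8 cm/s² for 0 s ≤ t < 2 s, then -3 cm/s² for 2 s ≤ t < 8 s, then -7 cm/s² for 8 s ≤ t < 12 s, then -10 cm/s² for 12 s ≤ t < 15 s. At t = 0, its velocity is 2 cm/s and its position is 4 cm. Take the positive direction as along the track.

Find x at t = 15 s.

-555 cm

On each constant-a segment, Δv = aΔt and Δx = v₀Δt + ½aΔt²; chain segment to segment.
0–2 s: v starts 2 cm/s; Δx = 2·2 + ½·-8·2² = -12 cm; v ends -14 cm/s.
2–8 s: v starts -14 cm/s; Δx = -14·6 + ½·-3·6² = -138 cm; v ends -32 cm/s.
8–12 s: v starts -32 cm/s; Δx = -32·4 + ½·-7·4² = -184 cm; v ends -60 cm/s.
12–15 s: v starts -60 cm/s; Δx = -60·3 + ½·-10·3² = -225 cm; v ends -90 cm/s.
x(15) = 4 + Σ Δx = -555 cm.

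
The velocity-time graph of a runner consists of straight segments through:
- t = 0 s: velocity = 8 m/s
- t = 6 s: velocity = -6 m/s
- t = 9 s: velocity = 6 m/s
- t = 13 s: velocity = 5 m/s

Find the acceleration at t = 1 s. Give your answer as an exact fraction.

-7/3 m/s²

Acceleration is the slope of the v-t graph on 0–6 s: (-6 − 8)/(6 − 0) = -7/3 m/s².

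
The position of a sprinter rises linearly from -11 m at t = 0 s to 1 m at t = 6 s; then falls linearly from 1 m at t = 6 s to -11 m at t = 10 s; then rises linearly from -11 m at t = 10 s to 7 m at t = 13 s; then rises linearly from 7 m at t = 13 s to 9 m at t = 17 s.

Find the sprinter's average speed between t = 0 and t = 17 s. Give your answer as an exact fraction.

44/17 m/s

Average speed = (total path length)/(elapsed time); on a piecewise-linear x-t graph the path length is Σ|Δx|.
0–6 s: |Δx| = |1 − -11| = 12 m
6–10 s: |Δx| = |-11 − 1| = 12 m
10–13 s: |Δx| = |7 − -11| = 18 m
13–17 s: |Δx| = |9 − 7| = 2 m
Total path = 44 m; average speed = 44/17 = 44/17 m/s.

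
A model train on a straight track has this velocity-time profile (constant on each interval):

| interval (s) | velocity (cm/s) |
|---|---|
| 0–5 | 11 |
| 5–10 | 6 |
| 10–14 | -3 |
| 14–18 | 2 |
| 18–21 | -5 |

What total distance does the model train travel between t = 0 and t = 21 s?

Distance (not displacement) is the total path length: add the absolute areas under v-t.
0–5 s: |11| × 5 = 55 cm
5–10 s: |6| × 5 = 30 cm
10–14 s: |-3| × 4 = 12 cm
14–18 s: |2| × 4 = 8 cm
18–21 s: |-5| × 3 = 15 cm
Total distance = 120 cm

120 cm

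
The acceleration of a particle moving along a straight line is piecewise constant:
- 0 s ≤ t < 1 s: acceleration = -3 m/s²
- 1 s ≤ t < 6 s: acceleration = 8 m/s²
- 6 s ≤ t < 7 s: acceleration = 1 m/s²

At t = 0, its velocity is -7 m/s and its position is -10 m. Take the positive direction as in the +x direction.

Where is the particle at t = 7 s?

On each constant-a segment, Δv = aΔt and Δx = v₀Δt + ½aΔt²; chain segment to segment.
0–1 s: v starts -7 m/s; Δx = -7·1 + ½·-3·1² = -8.5 m; v ends -10 m/s.
1–6 s: v starts -10 m/s; Δx = -10·5 + ½·8·5² = 50 m; v ends 30 m/s.
6–7 s: v starts 30 m/s; Δx = 30·1 + ½·1·1² = 30.5 m; v ends 31 m/s.
x(7) = -10 + Σ Δx = 62 m.

62 m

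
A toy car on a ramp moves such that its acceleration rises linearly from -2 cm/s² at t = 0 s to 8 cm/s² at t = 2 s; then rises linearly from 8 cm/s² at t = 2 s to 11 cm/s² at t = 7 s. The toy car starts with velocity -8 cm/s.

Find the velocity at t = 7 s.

45.5 cm/s

Δv equals the area under the a-t graph; then v = v₀ + Δv.
0–2 s: ½(-2 + 8)(2) = 6 cm/s
2–7 s: ½(8 + 11)(5) = 47.5 cm/s
Δv = 53.5 cm/s, so v(7) = -8 + (53.5) = 45.5 cm/s.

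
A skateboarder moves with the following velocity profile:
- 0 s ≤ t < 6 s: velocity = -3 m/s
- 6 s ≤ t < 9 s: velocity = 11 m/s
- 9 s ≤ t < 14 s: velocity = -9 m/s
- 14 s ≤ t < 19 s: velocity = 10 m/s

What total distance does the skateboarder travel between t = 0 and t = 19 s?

Total distance travelled is ∫|v| dt — sum the magnitudes of each area piece.
0–6 s: |-3| × 6 = 18 m
6–9 s: |11| × 3 = 33 m
9–14 s: |-9| × 5 = 45 m
14–19 s: |10| × 5 = 50 m
Total distance = 146 m

146 m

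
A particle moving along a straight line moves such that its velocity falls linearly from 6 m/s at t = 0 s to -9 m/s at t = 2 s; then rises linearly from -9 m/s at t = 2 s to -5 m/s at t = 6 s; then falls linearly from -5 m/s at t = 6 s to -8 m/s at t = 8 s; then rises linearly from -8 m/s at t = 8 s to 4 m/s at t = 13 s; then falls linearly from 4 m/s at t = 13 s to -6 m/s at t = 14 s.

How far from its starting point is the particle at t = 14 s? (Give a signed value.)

Net displacement equals the area under the velocity-time graph (areas below the axis count negative).
0–2 s: ½(6 + -9)(2) = -3 m
2–6 s: ½(-9 + -5)(4) = -28 m
6–8 s: ½(-5 + -8)(2) = -13 m
8–13 s: ½(-8 + 4)(5) = -10 m
13–14 s: ½(4 + -6)(1) = -1 m
Net displacement = -55 m

-55 m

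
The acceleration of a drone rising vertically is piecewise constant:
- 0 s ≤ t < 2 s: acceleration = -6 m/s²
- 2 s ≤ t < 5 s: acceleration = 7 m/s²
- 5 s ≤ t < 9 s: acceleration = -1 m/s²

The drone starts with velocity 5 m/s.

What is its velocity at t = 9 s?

Δv equals the area under the a-t graph; then v = v₀ + Δv.
0–2 s: -6 × 2 = -12 m/s
2–5 s: 7 × 3 = 21 m/s
5–9 s: -1 × 4 = -4 m/s
Δv = 5 m/s, so v(9) = 5 + (5) = 10 m/s.

10 m/s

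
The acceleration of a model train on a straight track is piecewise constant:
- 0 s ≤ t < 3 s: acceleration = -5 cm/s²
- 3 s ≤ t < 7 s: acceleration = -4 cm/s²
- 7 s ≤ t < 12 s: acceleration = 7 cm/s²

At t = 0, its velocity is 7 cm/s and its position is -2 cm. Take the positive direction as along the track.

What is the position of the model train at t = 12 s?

On each constant-a segment, Δv = aΔt and Δx = v₀Δt + ½aΔt²; chain segment to segment.
0–3 s: v starts 7 cm/s; Δx = 7·3 + ½·-5·3² = -1.5 cm; v ends -8 cm/s.
3–7 s: v starts -8 cm/s; Δx = -8·4 + ½·-4·4² = -64 cm; v ends -24 cm/s.
7–12 s: v starts -24 cm/s; Δx = -24·5 + ½·7·5² = -32.5 cm; v ends 11 cm/s.
x(12) = -2 + Σ Δx = -100 cm.

-100 cm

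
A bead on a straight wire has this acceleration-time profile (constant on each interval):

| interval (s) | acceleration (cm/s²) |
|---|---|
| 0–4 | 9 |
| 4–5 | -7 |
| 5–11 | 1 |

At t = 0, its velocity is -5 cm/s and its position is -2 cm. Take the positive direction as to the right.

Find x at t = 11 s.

239.5 cm

On each constant-a segment, Δv = aΔt and Δx = v₀Δt + ½aΔt²; chain segment to segment.
0–4 s: v starts -5 cm/s; Δx = -5·4 + ½·9·4² = 52 cm; v ends 31 cm/s.
4–5 s: v starts 31 cm/s; Δx = 31·1 + ½·-7·1² = 27.5 cm; v ends 24 cm/s.
5–11 s: v starts 24 cm/s; Δx = 24·6 + ½·1·6² = 162 cm; v ends 30 cm/s.
x(11) = -2 + Σ Δx = 239.5 cm.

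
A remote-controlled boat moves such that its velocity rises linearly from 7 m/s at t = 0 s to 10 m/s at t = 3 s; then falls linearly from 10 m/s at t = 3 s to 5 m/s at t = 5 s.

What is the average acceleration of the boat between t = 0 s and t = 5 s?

Average acceleration = Δv/Δt = (5 − 7)/(5 − 0) = -0.4 m/s².

-0.4 m/s²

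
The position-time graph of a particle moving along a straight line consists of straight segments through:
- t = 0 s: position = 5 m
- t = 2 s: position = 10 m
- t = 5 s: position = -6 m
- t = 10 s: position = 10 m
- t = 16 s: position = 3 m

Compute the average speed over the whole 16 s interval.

2.75 m/s

Average speed = (total path length)/(elapsed time); on a piecewise-linear x-t graph the path length is Σ|Δx|.
0–2 s: |Δx| = |10 − 5| = 5 m
2–5 s: |Δx| = |-6 − 10| = 16 m
5–10 s: |Δx| = |10 − -6| = 16 m
10–16 s: |Δx| = |3 − 10| = 7 m
Total path = 44 m; average speed = 44/16 = 2.75 m/s.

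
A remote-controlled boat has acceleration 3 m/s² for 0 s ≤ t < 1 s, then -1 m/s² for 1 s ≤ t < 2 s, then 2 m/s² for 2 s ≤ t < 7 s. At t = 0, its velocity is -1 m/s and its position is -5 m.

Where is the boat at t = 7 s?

On each constant-a segment, Δv = aΔt and Δx = v₀Δt + ½aΔt²; chain segment to segment.
0–1 s: v starts -1 m/s; Δx = -1·1 + ½·3·1² = 0.5 m; v ends 2 m/s.
1–2 s: v starts 2 m/s; Δx = 2·1 + ½·-1·1² = 1.5 m; v ends 1 m/s.
2–7 s: v starts 1 m/s; Δx = 1·5 + ½·2·5² = 30 m; v ends 11 m/s.
x(7) = -5 + Σ Δx = 27 m.

27 m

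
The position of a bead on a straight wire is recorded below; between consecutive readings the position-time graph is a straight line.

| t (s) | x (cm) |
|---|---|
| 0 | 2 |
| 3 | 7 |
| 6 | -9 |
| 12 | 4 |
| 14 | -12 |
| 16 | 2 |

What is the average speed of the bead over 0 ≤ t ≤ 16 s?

4 cm/s

Average speed = (total path length)/(elapsed time); on a piecewise-linear x-t graph the path length is Σ|Δx|.
0–3 s: |Δx| = |7 − 2| = 5 cm
3–6 s: |Δx| = |-9 − 7| = 16 cm
6–12 s: |Δx| = |4 − -9| = 13 cm
12–14 s: |Δx| = |-12 − 4| = 16 cm
14–16 s: |Δx| = |2 − -12| = 14 cm
Total path = 64 cm; average speed = 64/16 = 4 cm/s.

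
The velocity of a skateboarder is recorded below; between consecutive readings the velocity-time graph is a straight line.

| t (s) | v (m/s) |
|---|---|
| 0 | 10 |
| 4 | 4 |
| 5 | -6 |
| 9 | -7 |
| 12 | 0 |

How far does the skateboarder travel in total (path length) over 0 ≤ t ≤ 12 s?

Distance (not displacement) is the total path length: add the absolute areas under v-t.
0–4 s: |½(10 + 4)(4)| = 28 m
4–5 s: v = 0 at t = 4.4 s; triangle areas 0.8 + 1.8 = 2.6 m
5–9 s: |½(-6 + -7)(4)| = 26 m
9–12 s: |½(-7 + 0)(3)| = 10.5 m
Total distance = 67.1 m

67.1 m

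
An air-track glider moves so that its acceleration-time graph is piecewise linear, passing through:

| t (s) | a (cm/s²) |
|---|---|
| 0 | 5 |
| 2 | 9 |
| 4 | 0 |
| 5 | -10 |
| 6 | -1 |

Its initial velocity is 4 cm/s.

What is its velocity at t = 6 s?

Δv equals the area under the a-t graph; then v = v₀ + Δv.
0–2 s: ½(5 + 9)(2) = 14 cm/s
2–4 s: ½(9 + 0)(2) = 9 cm/s
4–5 s: ½(0 + -10)(1) = -5 cm/s
5–6 s: ½(-10 + -1)(1) = -5.5 cm/s
Δv = 12.5 cm/s, so v(6) = 4 + (12.5) = 16.5 cm/s.

16.5 cm/s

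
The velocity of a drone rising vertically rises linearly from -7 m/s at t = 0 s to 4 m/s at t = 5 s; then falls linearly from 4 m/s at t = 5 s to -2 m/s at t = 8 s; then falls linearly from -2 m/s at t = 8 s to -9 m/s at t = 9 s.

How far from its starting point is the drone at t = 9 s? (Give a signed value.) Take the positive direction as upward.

-10 m

Displacement is the signed area under the v-t curve.
0–5 s: ½(-7 + 4)(5) = -7.5 m
5–8 s: ½(4 + -2)(3) = 3 m
8–9 s: ½(-2 + -9)(1) = -5.5 m
Net displacement = -10 m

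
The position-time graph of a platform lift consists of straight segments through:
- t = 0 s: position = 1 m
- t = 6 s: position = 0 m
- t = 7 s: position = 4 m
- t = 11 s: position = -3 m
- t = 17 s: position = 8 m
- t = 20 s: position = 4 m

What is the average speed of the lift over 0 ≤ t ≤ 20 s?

1.35 m/s

Average speed = (total path length)/(elapsed time); on a piecewise-linear x-t graph the path length is Σ|Δx|.
0–6 s: |Δx| = |0 − 1| = 1 m
6–7 s: |Δx| = |4 − 0| = 4 m
7–11 s: |Δx| = |-3 − 4| = 7 m
11–17 s: |Δx| = |8 − -3| = 11 m
17–20 s: |Δx| = |4 − 8| = 4 m
Total path = 27 m; average speed = 27/20 = 1.35 m/s.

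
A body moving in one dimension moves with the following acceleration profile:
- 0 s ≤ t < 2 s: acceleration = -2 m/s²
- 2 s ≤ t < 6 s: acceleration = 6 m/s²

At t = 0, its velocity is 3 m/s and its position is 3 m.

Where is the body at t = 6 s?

49 m

On each constant-a segment, Δv = aΔt and Δx = v₀Δt + ½aΔt²; chain segment to segment.
0–2 s: v starts 3 m/s; Δx = 3·2 + ½·-2·2² = 2 m; v ends -1 m/s.
2–6 s: v starts -1 m/s; Δx = -1·4 + ½·6·4² = 44 m; v ends 23 m/s.
x(6) = 3 + Σ Δx = 49 m.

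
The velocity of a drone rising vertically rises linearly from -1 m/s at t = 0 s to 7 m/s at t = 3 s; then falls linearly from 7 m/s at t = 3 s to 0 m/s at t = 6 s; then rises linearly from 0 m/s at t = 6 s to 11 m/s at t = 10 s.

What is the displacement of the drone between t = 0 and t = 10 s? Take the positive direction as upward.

41.5 m

Displacement is the signed area under the v-t curve.
0–3 s: ½(-1 + 7)(3) = 9 m
3–6 s: ½(7 + 0)(3) = 10.5 m
6–10 s: ½(0 + 11)(4) = 22 m
Net displacement = 41.5 m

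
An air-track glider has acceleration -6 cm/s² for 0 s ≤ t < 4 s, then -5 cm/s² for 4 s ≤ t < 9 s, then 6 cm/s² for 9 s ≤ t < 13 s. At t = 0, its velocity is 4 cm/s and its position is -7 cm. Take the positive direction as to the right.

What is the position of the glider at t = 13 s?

On each constant-a segment, Δv = aΔt and Δx = v₀Δt + ½aΔt²; chain segment to segment.
0–4 s: v starts 4 cm/s; Δx = 4·4 + ½·-6·4² = -32 cm; v ends -20 cm/s.
4–9 s: v starts -20 cm/s; Δx = -20·5 + ½·-5·5² = -162.5 cm; v ends -45 cm/s.
9–13 s: v starts -45 cm/s; Δx = -45·4 + ½·6·4² = -132 cm; v ends -21 cm/s.
x(13) = -7 + Σ Δx = -333.5 cm.

-333.5 cm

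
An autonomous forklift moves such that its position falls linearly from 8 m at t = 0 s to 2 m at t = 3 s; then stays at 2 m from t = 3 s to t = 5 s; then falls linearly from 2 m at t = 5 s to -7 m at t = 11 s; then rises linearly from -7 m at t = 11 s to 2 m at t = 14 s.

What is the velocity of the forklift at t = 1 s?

Velocity is the slope of the x-t graph on 0–3 s: (2 − 8)/(3 − 0) = -2 m/s.

-2 m/s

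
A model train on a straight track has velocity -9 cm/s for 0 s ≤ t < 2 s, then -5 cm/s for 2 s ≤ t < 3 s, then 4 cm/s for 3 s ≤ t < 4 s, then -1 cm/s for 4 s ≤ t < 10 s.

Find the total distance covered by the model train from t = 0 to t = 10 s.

33 cm

Distance (not displacement) is the total path length: add the absolute areas under v-t.
0–2 s: |-9| × 2 = 18 cm
2–3 s: |-5| × 1 = 5 cm
3–4 s: |4| × 1 = 4 cm
4–10 s: |-1| × 6 = 6 cm
Total distance = 33 cm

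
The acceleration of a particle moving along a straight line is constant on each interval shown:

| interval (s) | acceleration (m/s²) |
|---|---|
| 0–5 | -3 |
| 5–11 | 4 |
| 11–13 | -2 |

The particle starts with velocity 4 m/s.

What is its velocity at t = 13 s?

9 m/s

Δv equals the area under the a-t graph; then v = v₀ + Δv.
0–5 s: -3 × 5 = -15 m/s
5–11 s: 4 × 6 = 24 m/s
11–13 s: -2 × 2 = -4 m/s
Δv = 5 m/s, so v(13) = 4 + (5) = 9 m/s.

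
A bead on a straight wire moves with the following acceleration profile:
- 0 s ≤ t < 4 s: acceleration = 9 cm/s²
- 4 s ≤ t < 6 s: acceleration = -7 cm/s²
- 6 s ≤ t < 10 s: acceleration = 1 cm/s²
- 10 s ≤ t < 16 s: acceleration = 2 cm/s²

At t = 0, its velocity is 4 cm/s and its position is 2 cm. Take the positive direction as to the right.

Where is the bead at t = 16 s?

484 cm

On each constant-a segment, Δv = aΔt and Δx = v₀Δt + ½aΔt²; chain segment to segment.
0–4 s: v starts 4 cm/s; Δx = 4·4 + ½·9·4² = 88 cm; v ends 40 cm/s.
4–6 s: v starts 40 cm/s; Δx = 40·2 + ½·-7·2² = 66 cm; v ends 26 cm/s.
6–10 s: v starts 26 cm/s; Δx = 26·4 + ½·1·4² = 112 cm; v ends 30 cm/s.
10–16 s: v starts 30 cm/s; Δx = 30·6 + ½·2·6² = 216 cm; v ends 42 cm/s.
x(16) = 2 + Σ Δx = 484 cm.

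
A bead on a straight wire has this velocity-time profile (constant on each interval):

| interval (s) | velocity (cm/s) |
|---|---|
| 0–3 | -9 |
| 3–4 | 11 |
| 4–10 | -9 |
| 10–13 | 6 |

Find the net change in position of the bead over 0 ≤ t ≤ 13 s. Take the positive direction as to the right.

Net displacement equals the area under the velocity-time graph (areas below the axis count negative).
0–3 s: -9 × 3 = -27 cm
3–4 s: 11 × 1 = 11 cm
4–10 s: -9 × 6 = -54 cm
10–13 s: 6 × 3 = 18 cm
Net displacement = -52 cm

-52 cm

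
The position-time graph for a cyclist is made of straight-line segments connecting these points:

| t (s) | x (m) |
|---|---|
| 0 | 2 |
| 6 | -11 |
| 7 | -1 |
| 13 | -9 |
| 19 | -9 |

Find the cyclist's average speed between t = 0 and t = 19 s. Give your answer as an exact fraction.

31/19 m/s

Average speed = (total path length)/(elapsed time); on a piecewise-linear x-t graph the path length is Σ|Δx|.
0–6 s: |Δx| = |-11 − 2| = 13 m
6–7 s: |Δx| = |-1 − -11| = 10 m
7–13 s: |Δx| = |-9 − -1| = 8 m
13–19 s: |Δx| = |-9 − -9| = 0 m
Total path = 31 m; average speed = 31/19 = 31/19 m/s.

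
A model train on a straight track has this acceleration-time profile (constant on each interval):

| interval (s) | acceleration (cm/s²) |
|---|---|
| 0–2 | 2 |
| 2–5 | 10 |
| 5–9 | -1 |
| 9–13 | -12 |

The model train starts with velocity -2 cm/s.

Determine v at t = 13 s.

-20 cm/s

Δv equals the area under the a-t graph; then v = v₀ + Δv.
0–2 s: 2 × 2 = 4 cm/s
2–5 s: 10 × 3 = 30 cm/s
5–9 s: -1 × 4 = -4 cm/s
9–13 s: -12 × 4 = -48 cm/s
Δv = -18 cm/s, so v(13) = -2 + (-18) = -20 cm/s.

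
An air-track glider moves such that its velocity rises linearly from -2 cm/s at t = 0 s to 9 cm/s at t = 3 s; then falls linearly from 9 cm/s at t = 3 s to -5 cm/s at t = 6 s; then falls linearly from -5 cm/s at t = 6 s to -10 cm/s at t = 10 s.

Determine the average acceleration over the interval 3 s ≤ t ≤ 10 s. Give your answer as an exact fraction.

Average acceleration = Δv/Δt = (-10 − 9)/(10 − 3) = -19/7 cm/s².

-19/7 cm/s²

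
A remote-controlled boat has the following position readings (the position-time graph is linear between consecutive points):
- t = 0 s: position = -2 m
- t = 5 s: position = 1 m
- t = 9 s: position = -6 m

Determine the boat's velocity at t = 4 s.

Velocity is the slope of the x-t graph on 0–5 s: (1 − -2)/(5 − 0) = 0.6 m/s.

0.6 m/s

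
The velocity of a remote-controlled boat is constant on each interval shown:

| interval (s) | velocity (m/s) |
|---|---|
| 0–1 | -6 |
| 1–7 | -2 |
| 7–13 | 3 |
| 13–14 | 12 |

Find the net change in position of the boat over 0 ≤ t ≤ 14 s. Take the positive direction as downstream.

Displacement is the signed area under the v-t curve.
0–1 s: -6 × 1 = -6 m
1–7 s: -2 × 6 = -12 m
7–13 s: 3 × 6 = 18 m
13–14 s: 12 × 1 = 12 m
Net displacement = 12 m

12 m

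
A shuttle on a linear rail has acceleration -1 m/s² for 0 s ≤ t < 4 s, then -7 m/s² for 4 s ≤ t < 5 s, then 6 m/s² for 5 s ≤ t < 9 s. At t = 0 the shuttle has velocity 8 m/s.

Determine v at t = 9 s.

Δv equals the area under the a-t graph; then v = v₀ + Δv.
0–4 s: -1 × 4 = -4 m/s
4–5 s: -7 × 1 = -7 m/s
5–9 s: 6 × 4 = 24 m/s
Δv = 13 m/s, so v(9) = 8 + (13) = 21 m/s.

21 m/s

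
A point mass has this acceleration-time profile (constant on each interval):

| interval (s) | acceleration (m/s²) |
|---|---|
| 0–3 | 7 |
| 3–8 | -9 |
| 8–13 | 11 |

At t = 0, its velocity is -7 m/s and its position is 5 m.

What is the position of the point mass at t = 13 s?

-44.5 m

On each constant-a segment, Δv = aΔt and Δx = v₀Δt + ½aΔt²; chain segment to segment.
0–3 s: v starts -7 m/s; Δx = -7·3 + ½·7·3² = 10.5 m; v ends 14 m/s.
3–8 s: v starts 14 m/s; Δx = 14·5 + ½·-9·5² = -42.5 m; v ends -31 m/s.
8–13 s: v starts -31 m/s; Δx = -31·5 + ½·11·5² = -17.5 m; v ends 24 m/s.
x(13) = 5 + Σ Δx = -44.5 m.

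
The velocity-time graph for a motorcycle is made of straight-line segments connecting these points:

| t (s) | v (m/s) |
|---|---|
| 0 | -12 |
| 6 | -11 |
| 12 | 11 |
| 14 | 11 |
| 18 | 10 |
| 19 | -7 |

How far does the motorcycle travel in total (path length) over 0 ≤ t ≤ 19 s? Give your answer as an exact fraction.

5793/34 m

Distance (not displacement) is the total path length: add the absolute areas under v-t.
0–6 s: |½(-12 + -11)(6)| = 69 m
6–12 s: v = 0 at t = 9 s; triangle areas 16.5 + 16.5 = 33 m
12–14 s: |11| × 2 = 22 m
14–18 s: |½(11 + 10)(4)| = 42 m
18–19 s: v = 0 at t = 316/17 s; triangle areas 50/17 + 49/34 = 149/34 m
Total distance = 5793/34 m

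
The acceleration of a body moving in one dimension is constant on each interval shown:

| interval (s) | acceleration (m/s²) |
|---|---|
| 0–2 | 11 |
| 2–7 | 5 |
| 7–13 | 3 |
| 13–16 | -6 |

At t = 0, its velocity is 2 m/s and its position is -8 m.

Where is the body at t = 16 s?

On each constant-a segment, Δv = aΔt and Δx = v₀Δt + ½aΔt²; chain segment to segment.
0–2 s: v starts 2 m/s; Δx = 2·2 + ½·11·2² = 26 m; v ends 24 m/s.
2–7 s: v starts 24 m/s; Δx = 24·5 + ½·5·5² = 182.5 m; v ends 49 m/s.
7–13 s: v starts 49 m/s; Δx = 49·6 + ½·3·6² = 348 m; v ends 67 m/s.
13–16 s: v starts 67 m/s; Δx = 67·3 + ½·-6·3² = 174 m; v ends 49 m/s.
x(16) = -8 + Σ Δx = 722.5 m.

722.5 m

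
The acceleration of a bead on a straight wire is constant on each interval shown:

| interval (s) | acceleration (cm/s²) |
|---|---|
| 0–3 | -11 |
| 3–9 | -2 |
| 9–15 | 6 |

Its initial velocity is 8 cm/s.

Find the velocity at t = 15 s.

Δv equals the area under the a-t graph; then v = v₀ + Δv.
0–3 s: -11 × 3 = -33 cm/s
3–9 s: -2 × 6 = -12 cm/s
9–15 s: 6 × 6 = 36 cm/s
Δv = -9 cm/s, so v(15) = 8 + (-9) = -1 cm/s.

-1 cm/s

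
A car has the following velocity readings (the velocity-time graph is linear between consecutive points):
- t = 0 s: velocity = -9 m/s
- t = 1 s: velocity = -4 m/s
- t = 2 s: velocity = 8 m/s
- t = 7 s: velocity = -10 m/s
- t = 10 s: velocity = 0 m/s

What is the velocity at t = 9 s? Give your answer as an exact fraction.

-10/3 m/s

On 7–10 s the graph is linear from -10 to 0 m/s: v(9) = -10 + (0 − -10)·(9 − 7)/(10 − 7) = -10/3 m/s.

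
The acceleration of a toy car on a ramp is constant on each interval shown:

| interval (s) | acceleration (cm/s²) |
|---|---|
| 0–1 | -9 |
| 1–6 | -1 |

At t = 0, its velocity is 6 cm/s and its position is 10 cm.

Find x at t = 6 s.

-16 cm

On each constant-a segment, Δv = aΔt and Δx = v₀Δt + ½aΔt²; chain segment to segment.
0–1 s: v starts 6 cm/s; Δx = 6·1 + ½·-9·1² = 1.5 cm; v ends -3 cm/s.
1–6 s: v starts -3 cm/s; Δx = -3·5 + ½·-1·5² = -27.5 cm; v ends -8 cm/s.
x(6) = 10 + Σ Δx = -16 cm.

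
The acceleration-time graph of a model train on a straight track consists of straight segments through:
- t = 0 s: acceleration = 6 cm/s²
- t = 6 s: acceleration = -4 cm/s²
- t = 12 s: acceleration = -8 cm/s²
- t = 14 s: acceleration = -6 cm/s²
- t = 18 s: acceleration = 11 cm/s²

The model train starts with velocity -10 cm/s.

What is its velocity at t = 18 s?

Δv equals the area under the a-t graph; then v = v₀ + Δv.
0–6 s: ½(6 + -4)(6) = 6 cm/s
6–12 s: ½(-4 + -8)(6) = -36 cm/s
12–14 s: ½(-8 + -6)(2) = -14 cm/s
14–18 s: ½(-6 + 11)(4) = 10 cm/s
Δv = -34 cm/s, so v(18) = -10 + (-34) = -44 cm/s.

-44 cm/s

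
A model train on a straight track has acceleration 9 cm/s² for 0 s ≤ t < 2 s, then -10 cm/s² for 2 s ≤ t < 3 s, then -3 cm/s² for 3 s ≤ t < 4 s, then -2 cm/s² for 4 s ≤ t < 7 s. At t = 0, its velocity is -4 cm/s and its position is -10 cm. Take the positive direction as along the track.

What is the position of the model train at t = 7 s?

5.5 cm

On each constant-a segment, Δv = aΔt and Δx = v₀Δt + ½aΔt²; chain segment to segment.
0–2 s: v starts -4 cm/s; Δx = -4·2 + ½·9·2² = 10 cm; v ends 14 cm/s.
2–3 s: v starts 14 cm/s; Δx = 14·1 + ½·-10·1² = 9 cm; v ends 4 cm/s.
3–4 s: v starts 4 cm/s; Δx = 4·1 + ½·-3·1² = 2.5 cm; v ends 1 cm/s.
4–7 s: v starts 1 cm/s; Δx = 1·3 + ½·-2·3² = -6 cm; v ends -5 cm/s.
x(7) = -10 + Σ Δx = 5.5 cm.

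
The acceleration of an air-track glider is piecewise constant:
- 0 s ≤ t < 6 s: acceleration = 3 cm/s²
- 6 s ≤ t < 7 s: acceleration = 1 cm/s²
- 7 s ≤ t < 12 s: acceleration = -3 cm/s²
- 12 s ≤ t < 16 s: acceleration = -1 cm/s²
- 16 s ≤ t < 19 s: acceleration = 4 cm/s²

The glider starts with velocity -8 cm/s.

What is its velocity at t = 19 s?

4 cm/s

Δv equals the area under the a-t graph; then v = v₀ + Δv.
0–6 s: 3 × 6 = 18 cm/s
6–7 s: 1 × 1 = 1 cm/s
7–12 s: -3 × 5 = -15 cm/s
12–16 s: -1 × 4 = -4 cm/s
16–19 s: 4 × 3 = 12 cm/s
Δv = 12 cm/s, so v(19) = -8 + (12) = 4 cm/s.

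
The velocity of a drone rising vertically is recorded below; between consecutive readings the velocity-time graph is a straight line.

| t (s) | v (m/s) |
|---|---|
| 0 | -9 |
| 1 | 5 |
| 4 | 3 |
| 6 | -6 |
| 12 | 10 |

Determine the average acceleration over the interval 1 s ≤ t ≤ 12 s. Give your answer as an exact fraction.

5/11 m/s²

Average acceleration = Δv/Δt = (10 − 5)/(12 − 1) = 5/11 m/s².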